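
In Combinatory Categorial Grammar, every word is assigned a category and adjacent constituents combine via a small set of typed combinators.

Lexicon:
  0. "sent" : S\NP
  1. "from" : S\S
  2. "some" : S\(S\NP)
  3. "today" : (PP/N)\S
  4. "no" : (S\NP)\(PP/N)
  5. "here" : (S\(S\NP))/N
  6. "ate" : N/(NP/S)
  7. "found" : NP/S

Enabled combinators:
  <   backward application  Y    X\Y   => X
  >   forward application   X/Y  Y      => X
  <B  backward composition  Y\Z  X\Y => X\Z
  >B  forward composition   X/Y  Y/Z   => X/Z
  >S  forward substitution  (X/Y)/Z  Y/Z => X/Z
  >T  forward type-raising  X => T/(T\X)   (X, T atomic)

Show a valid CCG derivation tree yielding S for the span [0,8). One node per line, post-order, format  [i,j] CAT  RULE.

[0,1] S\NP  lex  "sent"
[1,2] S\S  lex  "from"
[0,2] S\NP  <B  k=1
[2,3] S\(S\NP)  lex  "some"
[0,3] S  <  k=2
[3,4] (PP/N)\S  lex  "today"
[0,4] PP/N  <  k=3
[4,5] (S\NP)\(PP/N)  lex  "no"
[0,5] S\NP  <  k=4
[5,6] (S\(S\NP))/N  lex  "here"
[6,7] N/(NP/S)  lex  "ate"
[7,8] NP/S  lex  "found"
[6,8] N  >  k=7
[5,8] S\(S\NP)  >  k=6
[0,8] S  <  k=5

[0,8] S   <
  [0,5] S\NP   <
    [0,4] PP/N   <
      [0,3] S   <
        [0,2] S\NP   <B
          [0,1] "sent" : S\NP
          [1,2] "from" : S\S
        [2,3] "some" : S\(S\NP)
      [3,4] "today" : (PP/N)\S
    [4,5] "no" : (S\NP)\(PP/N)
  [5,8] S\(S\NP)   >
    [5,6] "here" : (S\(S\NP))/N
    [6,8] N   >
      [6,7] "ate" : N/(NP/S)
      [7,8] "found" : NP/S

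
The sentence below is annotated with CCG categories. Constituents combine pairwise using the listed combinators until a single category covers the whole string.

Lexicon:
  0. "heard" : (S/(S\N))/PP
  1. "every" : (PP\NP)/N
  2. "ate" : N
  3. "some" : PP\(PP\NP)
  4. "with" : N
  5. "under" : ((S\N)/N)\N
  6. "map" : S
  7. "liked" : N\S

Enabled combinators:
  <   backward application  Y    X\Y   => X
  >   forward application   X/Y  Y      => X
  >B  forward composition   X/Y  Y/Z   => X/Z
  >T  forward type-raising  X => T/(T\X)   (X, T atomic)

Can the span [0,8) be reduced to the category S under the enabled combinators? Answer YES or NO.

[0,8] S   >
  [0,4] S/(S\N)   >
    [0,1] "heard" : (S/(S\N))/PP
    [1,4] PP   <
      [1,3] PP\NP   >
        [1,2] "every" : (PP\NP)/N
        [2,3] "ate" : N
      [3,4] "some" : PP\(PP\NP)
  [4,8] S\N   >
    [4,6] (S\N)/N   <
      [4,5] "with" : N
      [5,6] "under" : ((S\N)/N)\N
    [6,8] N   <
      [6,7] "map" : S
      [7,8] "liked" : N\S

YES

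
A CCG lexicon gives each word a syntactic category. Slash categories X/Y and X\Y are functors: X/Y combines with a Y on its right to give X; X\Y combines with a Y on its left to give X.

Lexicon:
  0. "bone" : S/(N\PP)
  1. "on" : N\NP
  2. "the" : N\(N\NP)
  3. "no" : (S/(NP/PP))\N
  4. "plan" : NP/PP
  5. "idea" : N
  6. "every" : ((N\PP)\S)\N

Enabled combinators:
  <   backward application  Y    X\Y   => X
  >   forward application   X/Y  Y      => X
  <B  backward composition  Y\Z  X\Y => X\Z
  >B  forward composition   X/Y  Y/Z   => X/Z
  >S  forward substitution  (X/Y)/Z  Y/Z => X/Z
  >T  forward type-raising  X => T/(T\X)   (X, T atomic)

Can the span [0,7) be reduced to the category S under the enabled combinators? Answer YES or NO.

YES

[0,7] S   >
  [0,1] "bone" : S/(N\PP)
  [1,7] N\PP   <
    [1,5] S   >
      [1,4] S/(NP/PP)   <
        [1,3] N   <
          [1,2] "on" : N\NP
          [2,3] "the" : N\(N\NP)
        [3,4] "no" : (S/(NP/PP))\N
      [4,5] "plan" : NP/PP
    [5,7] (N\PP)\S   <
      [5,6] "idea" : N
      [6,7] "every" : ((N\PP)\S)\N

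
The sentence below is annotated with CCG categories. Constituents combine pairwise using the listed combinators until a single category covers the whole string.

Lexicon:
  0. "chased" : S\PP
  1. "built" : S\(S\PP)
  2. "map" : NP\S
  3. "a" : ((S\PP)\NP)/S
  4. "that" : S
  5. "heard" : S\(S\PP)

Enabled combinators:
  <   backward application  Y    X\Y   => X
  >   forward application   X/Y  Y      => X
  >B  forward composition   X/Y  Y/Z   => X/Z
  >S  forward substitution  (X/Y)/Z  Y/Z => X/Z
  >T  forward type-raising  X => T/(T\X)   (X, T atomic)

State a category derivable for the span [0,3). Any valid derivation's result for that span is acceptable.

[0,6] S   <
  [0,5] S\PP   <
    [0,3] NP   <
      [0,2] S   <
        [0,1] "chased" : S\PP
        [1,2] "built" : S\(S\PP)
      [2,3] "map" : NP\S
    [3,5] (S\PP)\NP   >
      [3,4] "a" : ((S\PP)\NP)/S
      [4,5] "that" : S
  [5,6] "heard" : S\(S\PP)

NP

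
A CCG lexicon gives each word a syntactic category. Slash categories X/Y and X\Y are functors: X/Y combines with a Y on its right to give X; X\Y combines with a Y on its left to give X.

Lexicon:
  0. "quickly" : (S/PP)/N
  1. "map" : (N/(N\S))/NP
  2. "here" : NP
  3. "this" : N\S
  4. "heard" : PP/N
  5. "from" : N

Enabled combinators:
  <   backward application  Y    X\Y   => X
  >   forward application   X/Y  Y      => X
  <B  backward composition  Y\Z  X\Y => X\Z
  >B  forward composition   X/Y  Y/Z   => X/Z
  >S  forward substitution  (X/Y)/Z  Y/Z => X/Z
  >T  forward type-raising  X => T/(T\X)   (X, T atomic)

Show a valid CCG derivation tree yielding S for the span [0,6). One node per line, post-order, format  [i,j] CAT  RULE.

[0,6] S   >
  [0,4] S/PP   >
    [0,1] "quickly" : (S/PP)/N
    [1,4] N   >
      [1,3] N/(N\S)   >
        [1,2] "map" : (N/(N\S))/NP
        [2,3] "here" : NP
      [3,4] "this" : N\S
  [4,6] PP   >
    [4,5] "heard" : PP/N
    [5,6] "from" : N

[0,1] (S/PP)/N  lex  "quickly"
[1,2] (N/(N\S))/NP  lex  "map"
[2,3] NP  lex  "here"
[1,3] N/(N\S)  >  k=2
[3,4] N\S  lex  "this"
[1,4] N  >  k=3
[0,4] S/PP  >  k=1
[4,5] PP/N  lex  "heard"
[5,6] N  lex  "from"
[4,6] PP  >  k=5
[0,6] S  >  k=4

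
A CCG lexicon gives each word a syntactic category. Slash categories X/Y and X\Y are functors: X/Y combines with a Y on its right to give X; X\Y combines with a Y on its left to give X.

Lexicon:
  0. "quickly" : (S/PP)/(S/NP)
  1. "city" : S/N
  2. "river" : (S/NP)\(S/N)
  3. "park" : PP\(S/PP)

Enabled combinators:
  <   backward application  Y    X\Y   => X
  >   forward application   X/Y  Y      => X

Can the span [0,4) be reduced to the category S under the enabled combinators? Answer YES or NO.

(S/PP)/(S/NP) S/N (S/NP)\(S/N) PP\(S/PP)
CKY chart[0,4] = {PP}; S ∉ chart

NO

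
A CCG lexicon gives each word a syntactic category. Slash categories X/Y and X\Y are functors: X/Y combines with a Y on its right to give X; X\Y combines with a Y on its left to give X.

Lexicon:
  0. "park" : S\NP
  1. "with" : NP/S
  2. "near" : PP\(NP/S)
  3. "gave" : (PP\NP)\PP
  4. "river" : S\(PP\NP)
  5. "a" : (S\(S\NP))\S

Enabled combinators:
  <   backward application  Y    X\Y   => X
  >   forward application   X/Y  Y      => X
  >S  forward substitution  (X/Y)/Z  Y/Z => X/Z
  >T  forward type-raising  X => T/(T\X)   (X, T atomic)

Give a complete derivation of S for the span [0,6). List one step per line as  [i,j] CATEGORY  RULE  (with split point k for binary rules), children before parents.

[0,1] S\NP  lex  "park"
[1,2] NP/S  lex  "with"
[2,3] PP\(NP/S)  lex  "near"
[1,3] PP  <  k=2
[3,4] (PP\NP)\PP  lex  "gave"
[1,4] PP\NP  <  k=3
[4,5] S\(PP\NP)  lex  "river"
[1,5] S  <  k=4
[5,6] (S\(S\NP))\S  lex  "a"
[1,6] S\(S\NP)  <  k=5
[0,6] S  <  k=1

[0,6] S   <
  [0,1] "park" : S\NP
  [1,6] S\(S\NP)   <
    [1,5] S   <
      [1,4] PP\NP   <
        [1,3] PP   <
          [1,2] "with" : NP/S
          [2,3] "near" : PP\(NP/S)
        [3,4] "gave" : (PP\NP)\PP
      [4,5] "river" : S\(PP\NP)
    [5,6] "a" : (S\(S\NP))\S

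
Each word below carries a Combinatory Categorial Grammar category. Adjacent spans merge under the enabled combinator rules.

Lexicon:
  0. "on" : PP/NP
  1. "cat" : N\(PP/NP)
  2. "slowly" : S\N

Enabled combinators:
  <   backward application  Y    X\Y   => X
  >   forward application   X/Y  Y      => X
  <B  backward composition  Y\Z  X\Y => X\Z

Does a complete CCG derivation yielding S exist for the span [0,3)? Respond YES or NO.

[0,3] S   <
  [0,2] N   <
    [0,1] "on" : PP/NP
    [1,2] "cat" : N\(PP/NP)
  [2,3] "slowly" : S\N

YES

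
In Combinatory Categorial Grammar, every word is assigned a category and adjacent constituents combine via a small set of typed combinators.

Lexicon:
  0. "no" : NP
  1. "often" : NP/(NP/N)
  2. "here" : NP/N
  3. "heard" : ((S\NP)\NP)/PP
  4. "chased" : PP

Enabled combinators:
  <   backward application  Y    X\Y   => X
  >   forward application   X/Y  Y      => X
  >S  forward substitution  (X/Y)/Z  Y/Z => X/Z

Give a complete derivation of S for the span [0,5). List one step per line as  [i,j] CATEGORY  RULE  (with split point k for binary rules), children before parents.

[0,1] NP  lex  "no"
[1,2] NP/(NP/N)  lex  "often"
[2,3] NP/N  lex  "here"
[1,3] NP  >  k=2
[3,4] ((S\NP)\NP)/PP  lex  "heard"
[4,5] PP  lex  "chased"
[3,5] (S\NP)\NP  >  k=4
[1,5] S\NP  <  k=3
[0,5] S  <  k=1

[0,5] S   <
  [0,1] "no" : NP
  [1,5] S\NP   <
    [1,3] NP   >
      [1,2] "often" : NP/(NP/N)
      [2,3] "here" : NP/N
    [3,5] (S\NP)\NP   >
      [3,4] "heard" : ((S\NP)\NP)/PP
      [4,5] "chased" : PP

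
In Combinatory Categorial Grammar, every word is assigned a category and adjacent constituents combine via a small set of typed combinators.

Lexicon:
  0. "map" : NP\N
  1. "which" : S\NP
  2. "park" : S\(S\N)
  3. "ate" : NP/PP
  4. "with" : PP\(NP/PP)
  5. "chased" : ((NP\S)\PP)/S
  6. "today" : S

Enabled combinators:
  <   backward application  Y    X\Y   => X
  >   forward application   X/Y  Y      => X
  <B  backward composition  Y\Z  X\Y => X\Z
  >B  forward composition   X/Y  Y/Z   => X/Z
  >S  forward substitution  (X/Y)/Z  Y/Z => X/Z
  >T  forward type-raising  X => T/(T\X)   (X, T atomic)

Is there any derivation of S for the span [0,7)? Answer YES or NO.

NO

NP\N S\NP S\(S\N) NP/PP PP\(NP/PP) ((NP\S)\PP)/S S
CKY chart[0,7] = {N/(N\NP), NP, NP/(NP\NP), PP/(PP\NP), S/(S\NP)}; S ∉ chart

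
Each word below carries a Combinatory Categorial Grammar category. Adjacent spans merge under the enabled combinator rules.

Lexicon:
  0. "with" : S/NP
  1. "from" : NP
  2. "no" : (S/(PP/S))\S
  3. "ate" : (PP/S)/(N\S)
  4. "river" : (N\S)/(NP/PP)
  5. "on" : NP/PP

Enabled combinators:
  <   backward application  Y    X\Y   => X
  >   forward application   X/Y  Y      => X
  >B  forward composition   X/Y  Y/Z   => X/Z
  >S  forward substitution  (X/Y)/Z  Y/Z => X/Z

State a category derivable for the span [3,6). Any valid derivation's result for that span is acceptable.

PP/S

[0,6] S   >
  [0,3] S/(PP/S)   <
    [0,2] S   >
      [0,1] "with" : S/NP
      [1,2] "from" : NP
    [2,3] "no" : (S/(PP/S))\S
  [3,6] PP/S   >
    [3,4] "ate" : (PP/S)/(N\S)
    [4,6] N\S   >
      [4,5] "river" : (N\S)/(NP/PP)
      [5,6] "on" : NP/PP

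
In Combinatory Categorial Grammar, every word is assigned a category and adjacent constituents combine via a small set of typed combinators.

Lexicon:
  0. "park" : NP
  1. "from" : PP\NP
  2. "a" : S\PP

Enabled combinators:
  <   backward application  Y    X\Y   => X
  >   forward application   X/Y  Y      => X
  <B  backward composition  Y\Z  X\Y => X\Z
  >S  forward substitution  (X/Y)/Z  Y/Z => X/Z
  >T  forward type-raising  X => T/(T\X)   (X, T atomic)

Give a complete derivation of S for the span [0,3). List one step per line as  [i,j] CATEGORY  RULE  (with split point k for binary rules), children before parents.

[0,3] S   <
  [0,2] PP   >
    [0,1] PP/(PP\NP)   >T
      [0,1] "park" : NP
    [1,2] "from" : PP\NP
  [2,3] "a" : S\PP

[0,1] NP  lex  "park"
[0,1] PP/(PP\NP)  >T
[1,2] PP\NP  lex  "from"
[0,2] PP  >  k=1
[2,3] S\PP  lex  "a"
[0,3] S  <  k=2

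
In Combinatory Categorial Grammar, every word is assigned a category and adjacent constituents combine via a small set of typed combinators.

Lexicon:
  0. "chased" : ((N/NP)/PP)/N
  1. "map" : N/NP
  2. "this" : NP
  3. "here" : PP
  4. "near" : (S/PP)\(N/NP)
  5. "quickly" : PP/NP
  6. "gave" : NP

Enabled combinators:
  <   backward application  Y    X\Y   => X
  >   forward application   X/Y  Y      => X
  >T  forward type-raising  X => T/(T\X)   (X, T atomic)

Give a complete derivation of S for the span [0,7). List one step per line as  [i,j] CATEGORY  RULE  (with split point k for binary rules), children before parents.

[0,7] S   >
  [0,5] S/PP   <
    [0,4] N/NP   >
      [0,3] (N/NP)/PP   >
        [0,1] "chased" : ((N/NP)/PP)/N
        [1,3] N   >
          [1,2] "map" : N/NP
          [2,3] "this" : NP
      [3,4] "here" : PP
    [4,5] "near" : (S/PP)\(N/NP)
  [5,7] PP   >
    [5,6] "quickly" : PP/NP
    [6,7] "gave" : NP

[0,1] ((N/NP)/PP)/N  lex  "chased"
[1,2] N/NP  lex  "map"
[2,3] NP  lex  "this"
[1,3] N  >  k=2
[0,3] (N/NP)/PP  >  k=1
[3,4] PP  lex  "here"
[0,4] N/NP  >  k=3
[4,5] (S/PP)\(N/NP)  lex  "near"
[0,5] S/PP  <  k=4
[5,6] PP/NP  lex  "quickly"
[6,7] NP  lex  "gave"
[5,7] PP  >  k=6
[0,7] S  >  k=5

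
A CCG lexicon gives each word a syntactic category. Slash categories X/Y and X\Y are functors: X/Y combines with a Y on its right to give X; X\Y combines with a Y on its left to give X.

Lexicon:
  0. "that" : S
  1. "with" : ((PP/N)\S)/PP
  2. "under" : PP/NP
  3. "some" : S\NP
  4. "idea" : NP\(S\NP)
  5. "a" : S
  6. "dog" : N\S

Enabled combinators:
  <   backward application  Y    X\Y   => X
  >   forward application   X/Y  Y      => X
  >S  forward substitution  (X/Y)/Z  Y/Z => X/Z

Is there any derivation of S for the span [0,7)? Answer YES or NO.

S ((PP/N)\S)/PP PP/NP S\NP NP\(S\NP) S N\S
CKY chart[0,7] = {PP}; S ∉ chart

NO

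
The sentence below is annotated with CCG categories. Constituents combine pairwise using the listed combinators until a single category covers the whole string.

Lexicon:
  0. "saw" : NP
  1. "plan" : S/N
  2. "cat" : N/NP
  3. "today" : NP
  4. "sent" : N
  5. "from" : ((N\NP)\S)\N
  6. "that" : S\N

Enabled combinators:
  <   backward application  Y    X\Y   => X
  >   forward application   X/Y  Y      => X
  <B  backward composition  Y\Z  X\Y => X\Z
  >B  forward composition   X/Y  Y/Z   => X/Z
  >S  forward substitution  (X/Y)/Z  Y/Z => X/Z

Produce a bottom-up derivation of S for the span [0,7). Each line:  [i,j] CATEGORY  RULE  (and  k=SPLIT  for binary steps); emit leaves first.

[0,7] S   <
  [0,1] "saw" : NP
  [1,7] S\NP   <B
    [1,6] N\NP   <
      [1,4] S   >
        [1,2] "plan" : S/N
        [2,4] N   >
          [2,3] "cat" : N/NP
          [3,4] "today" : NP
      [4,6] (N\NP)\S   <
        [4,5] "sent" : N
        [5,6] "from" : ((N\NP)\S)\N
    [6,7] "that" : S\N

[0,1] NP  lex  "saw"
[1,2] S/N  lex  "plan"
[2,3] N/NP  lex  "cat"
[3,4] NP  lex  "today"
[2,4] N  >  k=3
[1,4] S  >  k=2
[4,5] N  lex  "sent"
[5,6] ((N\NP)\S)\N  lex  "from"
[4,6] (N\NP)\S  <  k=5
[1,6] N\NP  <  k=4
[6,7] S\N  lex  "that"
[1,7] S\NP  <B  k=6
[0,7] S  <  k=1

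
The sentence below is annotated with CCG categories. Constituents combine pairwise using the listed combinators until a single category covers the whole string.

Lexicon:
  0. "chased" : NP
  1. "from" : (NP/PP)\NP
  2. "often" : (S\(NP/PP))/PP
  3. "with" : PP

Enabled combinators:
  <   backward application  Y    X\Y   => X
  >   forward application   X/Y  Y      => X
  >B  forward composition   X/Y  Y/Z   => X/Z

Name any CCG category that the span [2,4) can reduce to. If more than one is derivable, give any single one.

S\(NP/PP)

[0,4] S   <
  [0,2] NP/PP   <
    [0,1] "chased" : NP
    [1,2] "from" : (NP/PP)\NP
  [2,4] S\(NP/PP)   >
    [2,3] "often" : (S\(NP/PP))/PP
    [3,4] "with" : PP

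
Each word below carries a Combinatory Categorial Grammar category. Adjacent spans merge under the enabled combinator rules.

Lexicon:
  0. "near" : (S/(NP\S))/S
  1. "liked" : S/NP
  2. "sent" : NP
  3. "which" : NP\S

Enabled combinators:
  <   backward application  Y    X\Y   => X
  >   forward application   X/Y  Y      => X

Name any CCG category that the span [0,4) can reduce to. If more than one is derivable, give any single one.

[0,4] S   >
  [0,3] S/(NP\S)   >
    [0,1] "near" : (S/(NP\S))/S
    [1,3] S   >
      [1,2] "liked" : S/NP
      [2,3] "sent" : NP
  [3,4] "which" : NP\S

S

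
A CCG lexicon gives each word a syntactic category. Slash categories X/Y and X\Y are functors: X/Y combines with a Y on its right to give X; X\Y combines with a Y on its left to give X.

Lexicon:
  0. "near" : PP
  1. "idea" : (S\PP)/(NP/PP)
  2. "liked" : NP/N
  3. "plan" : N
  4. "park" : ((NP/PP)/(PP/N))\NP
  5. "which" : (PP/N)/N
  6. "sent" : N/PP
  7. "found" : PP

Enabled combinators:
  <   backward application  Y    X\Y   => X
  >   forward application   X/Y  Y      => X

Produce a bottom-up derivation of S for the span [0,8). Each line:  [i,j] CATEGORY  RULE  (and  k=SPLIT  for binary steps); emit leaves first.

[0,1] PP  lex  "near"
[1,2] (S\PP)/(NP/PP)  lex  "idea"
[2,3] NP/N  lex  "liked"
[3,4] N  lex  "plan"
[2,4] NP  >  k=3
[4,5] ((NP/PP)/(PP/N))\NP  lex  "park"
[2,5] (NP/PP)/(PP/N)  <  k=4
[5,6] (PP/N)/N  lex  "which"
[6,7] N/PP  lex  "sent"
[7,8] PP  lex  "found"
[6,8] N  >  k=7
[5,8] PP/N  >  k=6
[2,8] NP/PP  >  k=5
[1,8] S\PP  >  k=2
[0,8] S  <  k=1

[0,8] S   <
  [0,1] "near" : PP
  [1,8] S\PP   >
    [1,2] "idea" : (S\PP)/(NP/PP)
    [2,8] NP/PP   >
      [2,5] (NP/PP)/(PP/N)   <
        [2,4] NP   >
          [2,3] "liked" : NP/N
          [3,4] "plan" : N
        [4,5] "park" : ((NP/PP)/(PP/N))\NP
      [5,8] PP/N   >
        [5,6] "which" : (PP/N)/N
        [6,8] N   >
          [6,7] "sent" : N/PP
          [7,8] "found" : PP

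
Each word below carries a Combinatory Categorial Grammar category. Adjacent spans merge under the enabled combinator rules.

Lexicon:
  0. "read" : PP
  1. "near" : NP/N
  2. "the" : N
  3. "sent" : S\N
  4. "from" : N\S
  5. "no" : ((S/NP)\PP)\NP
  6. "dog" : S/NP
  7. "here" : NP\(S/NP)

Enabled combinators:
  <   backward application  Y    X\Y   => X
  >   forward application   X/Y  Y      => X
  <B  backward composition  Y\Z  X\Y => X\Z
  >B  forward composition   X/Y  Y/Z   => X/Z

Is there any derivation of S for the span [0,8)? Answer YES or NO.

YES

[0,8] S   >
  [0,6] S/NP   <
    [0,1] "read" : PP
    [1,6] (S/NP)\PP   <
      [1,5] NP   >
        [1,2] "near" : NP/N
        [2,5] N   <
          [2,4] S   <
            [2,3] "the" : N
            [3,4] "sent" : S\N
          [4,5] "from" : N\S
      [5,6] "no" : ((S/NP)\PP)\NP
  [6,8] NP   <
    [6,7] "dog" : S/NP
    [7,8] "here" : NP\(S/NP)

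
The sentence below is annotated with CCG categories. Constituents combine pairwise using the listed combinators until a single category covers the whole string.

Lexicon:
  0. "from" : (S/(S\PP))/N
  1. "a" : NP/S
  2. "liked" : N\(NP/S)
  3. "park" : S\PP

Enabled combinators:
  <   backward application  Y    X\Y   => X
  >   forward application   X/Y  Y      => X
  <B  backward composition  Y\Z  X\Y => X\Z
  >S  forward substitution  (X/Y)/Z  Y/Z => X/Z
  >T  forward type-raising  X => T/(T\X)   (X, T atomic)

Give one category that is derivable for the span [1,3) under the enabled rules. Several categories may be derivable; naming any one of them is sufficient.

N

[0,4] S   >
  [0,3] S/(S\PP)   >
    [0,1] "from" : (S/(S\PP))/N
    [1,3] N   <
      [1,2] "a" : NP/S
      [2,3] "liked" : N\(NP/S)
  [3,4] "park" : S\PP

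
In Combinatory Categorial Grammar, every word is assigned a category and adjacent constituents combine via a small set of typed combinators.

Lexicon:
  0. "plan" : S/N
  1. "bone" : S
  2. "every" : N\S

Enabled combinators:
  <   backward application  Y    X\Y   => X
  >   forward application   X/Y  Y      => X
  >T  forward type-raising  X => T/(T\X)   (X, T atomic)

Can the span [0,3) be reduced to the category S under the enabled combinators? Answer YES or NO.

YES

[0,3] S   >
  [0,1] "plan" : S/N
  [1,3] N   <
    [1,2] "bone" : S
    [2,3] "every" : N\S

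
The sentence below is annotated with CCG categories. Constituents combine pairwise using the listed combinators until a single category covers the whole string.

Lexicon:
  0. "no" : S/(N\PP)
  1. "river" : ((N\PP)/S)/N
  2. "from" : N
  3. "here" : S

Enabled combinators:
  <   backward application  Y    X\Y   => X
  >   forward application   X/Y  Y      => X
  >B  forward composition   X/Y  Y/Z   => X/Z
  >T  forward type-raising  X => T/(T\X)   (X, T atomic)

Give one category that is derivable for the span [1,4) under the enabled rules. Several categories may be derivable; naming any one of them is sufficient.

[0,4] S   >
  [0,1] "no" : S/(N\PP)
  [1,4] N\PP   >
    [1,3] (N\PP)/S   >
      [1,2] "river" : ((N\PP)/S)/N
      [2,3] "from" : N
    [3,4] "here" : S

N\PP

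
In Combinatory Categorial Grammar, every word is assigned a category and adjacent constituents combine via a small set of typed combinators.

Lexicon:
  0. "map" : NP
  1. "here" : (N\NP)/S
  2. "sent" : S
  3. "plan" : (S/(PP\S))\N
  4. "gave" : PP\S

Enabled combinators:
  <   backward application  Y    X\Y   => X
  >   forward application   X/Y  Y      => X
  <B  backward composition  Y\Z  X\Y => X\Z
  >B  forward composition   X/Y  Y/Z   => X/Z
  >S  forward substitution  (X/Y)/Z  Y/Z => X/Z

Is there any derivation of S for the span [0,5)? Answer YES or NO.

YES

[0,5] S   >
  [0,4] S/(PP\S)   <
    [0,3] N   <
      [0,1] "map" : NP
      [1,3] N\NP   >
        [1,2] "here" : (N\NP)/S
        [2,3] "sent" : S
    [3,4] "plan" : (S/(PP\S))\N
  [4,5] "gave" : PP\S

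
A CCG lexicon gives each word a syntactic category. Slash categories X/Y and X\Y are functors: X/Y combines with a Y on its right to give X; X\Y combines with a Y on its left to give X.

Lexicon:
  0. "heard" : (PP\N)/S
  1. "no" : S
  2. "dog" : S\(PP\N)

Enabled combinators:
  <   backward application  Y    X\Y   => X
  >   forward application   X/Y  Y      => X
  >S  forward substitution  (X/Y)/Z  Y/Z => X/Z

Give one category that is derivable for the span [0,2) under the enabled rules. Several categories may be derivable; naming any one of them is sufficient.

PP\N

[0,3] S   <
  [0,2] PP\N   >
    [0,1] "heard" : (PP\N)/S
    [1,2] "no" : S
  [2,3] "dog" : S\(PP\N)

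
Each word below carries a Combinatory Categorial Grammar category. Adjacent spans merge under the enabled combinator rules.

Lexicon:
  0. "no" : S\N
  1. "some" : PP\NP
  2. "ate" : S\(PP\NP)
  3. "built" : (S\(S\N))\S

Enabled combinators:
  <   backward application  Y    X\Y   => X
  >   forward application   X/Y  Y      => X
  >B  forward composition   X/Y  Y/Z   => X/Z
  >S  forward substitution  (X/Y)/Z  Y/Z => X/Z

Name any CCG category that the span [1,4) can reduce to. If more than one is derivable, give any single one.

S\(S\N)

[0,4] S   <
  [0,1] "no" : S\N
  [1,4] S\(S\N)   <
    [1,3] S   <
      [1,2] "some" : PP\NP
      [2,3] "ate" : S\(PP\NP)
    [3,4] "built" : (S\(S\N))\S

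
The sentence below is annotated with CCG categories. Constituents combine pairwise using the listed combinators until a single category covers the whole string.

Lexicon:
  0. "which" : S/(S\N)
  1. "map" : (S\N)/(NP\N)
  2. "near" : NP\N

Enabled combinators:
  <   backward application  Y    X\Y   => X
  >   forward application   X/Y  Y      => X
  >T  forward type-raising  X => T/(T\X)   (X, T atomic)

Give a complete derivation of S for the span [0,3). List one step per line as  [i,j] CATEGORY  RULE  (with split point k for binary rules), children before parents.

[0,1] S/(S\N)  lex  "which"
[1,2] (S\N)/(NP\N)  lex  "map"
[2,3] NP\N  lex  "near"
[1,3] S\N  >  k=2
[0,3] S  >  k=1

[0,3] S   >
  [0,1] "which" : S/(S\N)
  [1,3] S\N   >
    [1,2] "map" : (S\N)/(NP\N)
    [2,3] "near" : NP\N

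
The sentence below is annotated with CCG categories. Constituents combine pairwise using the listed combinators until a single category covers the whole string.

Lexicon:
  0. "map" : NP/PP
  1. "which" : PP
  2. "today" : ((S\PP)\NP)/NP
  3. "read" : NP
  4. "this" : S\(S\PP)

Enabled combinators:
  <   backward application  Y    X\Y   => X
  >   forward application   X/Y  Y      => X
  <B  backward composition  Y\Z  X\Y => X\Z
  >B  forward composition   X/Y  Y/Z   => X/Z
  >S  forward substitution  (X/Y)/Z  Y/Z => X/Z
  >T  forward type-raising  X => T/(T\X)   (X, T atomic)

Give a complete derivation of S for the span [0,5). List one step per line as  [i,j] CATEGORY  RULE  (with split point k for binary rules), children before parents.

[0,1] NP/PP  lex  "map"
[1,2] PP  lex  "which"
[0,2] NP  >  k=1
[2,3] ((S\PP)\NP)/NP  lex  "today"
[3,4] NP  lex  "read"
[2,4] (S\PP)\NP  >  k=3
[0,4] S\PP  <  k=2
[4,5] S\(S\PP)  lex  "this"
[0,5] S  <  k=4

[0,5] S   <
  [0,4] S\PP   <
    [0,2] NP   >
      [0,1] "map" : NP/PP
      [1,2] "which" : PP
    [2,4] (S\PP)\NP   >
      [2,3] "today" : ((S\PP)\NP)/NP
      [3,4] "read" : NP
  [4,5] "this" : S\(S\PP)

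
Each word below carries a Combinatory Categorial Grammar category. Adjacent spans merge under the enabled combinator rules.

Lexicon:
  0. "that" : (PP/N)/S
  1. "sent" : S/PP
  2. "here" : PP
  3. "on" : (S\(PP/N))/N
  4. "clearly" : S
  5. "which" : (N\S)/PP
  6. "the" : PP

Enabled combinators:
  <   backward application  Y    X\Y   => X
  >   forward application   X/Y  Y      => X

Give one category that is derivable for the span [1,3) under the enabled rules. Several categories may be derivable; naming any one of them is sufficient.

S

[0,7] S   <
  [0,3] PP/N   >
    [0,1] "that" : (PP/N)/S
    [1,3] S   >
      [1,2] "sent" : S/PP
      [2,3] "here" : PP
  [3,7] S\(PP/N)   >
    [3,4] "on" : (S\(PP/N))/N
    [4,7] N   <
      [4,5] "clearly" : S
      [5,7] N\S   >
        [5,6] "which" : (N\S)/PP
        [6,7] "the" : PP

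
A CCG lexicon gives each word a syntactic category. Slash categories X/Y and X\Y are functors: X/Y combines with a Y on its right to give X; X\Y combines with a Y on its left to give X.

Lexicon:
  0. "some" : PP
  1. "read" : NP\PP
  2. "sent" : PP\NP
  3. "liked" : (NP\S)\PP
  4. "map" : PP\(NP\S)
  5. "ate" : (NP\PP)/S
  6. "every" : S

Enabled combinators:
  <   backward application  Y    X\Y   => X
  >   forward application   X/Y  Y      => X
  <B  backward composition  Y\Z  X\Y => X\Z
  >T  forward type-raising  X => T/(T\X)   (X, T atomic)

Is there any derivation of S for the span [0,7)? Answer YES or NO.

PP NP\PP PP\NP (NP\S)\PP PP\(NP\S) (NP\PP)/S S
CKY chart[0,7] = {N/(N\NP), NP, NP/(NP\NP), PP/(PP\NP), S/(S\NP)}; S ∉ chart

NO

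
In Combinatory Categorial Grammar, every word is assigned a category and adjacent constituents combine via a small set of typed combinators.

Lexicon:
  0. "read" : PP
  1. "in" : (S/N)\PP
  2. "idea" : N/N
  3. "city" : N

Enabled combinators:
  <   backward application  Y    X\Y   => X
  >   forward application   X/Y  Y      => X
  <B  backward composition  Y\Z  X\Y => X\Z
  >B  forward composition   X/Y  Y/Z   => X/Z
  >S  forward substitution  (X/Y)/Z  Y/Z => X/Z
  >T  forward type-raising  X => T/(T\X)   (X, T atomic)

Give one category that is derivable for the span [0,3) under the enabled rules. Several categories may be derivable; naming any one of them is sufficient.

[0,4] S   >
  [0,3] S/N   >B
    [0,2] S/N   <
      [0,1] "read" : PP
      [1,2] "in" : (S/N)\PP
    [2,3] "idea" : N/N
  [3,4] "city" : N

S/N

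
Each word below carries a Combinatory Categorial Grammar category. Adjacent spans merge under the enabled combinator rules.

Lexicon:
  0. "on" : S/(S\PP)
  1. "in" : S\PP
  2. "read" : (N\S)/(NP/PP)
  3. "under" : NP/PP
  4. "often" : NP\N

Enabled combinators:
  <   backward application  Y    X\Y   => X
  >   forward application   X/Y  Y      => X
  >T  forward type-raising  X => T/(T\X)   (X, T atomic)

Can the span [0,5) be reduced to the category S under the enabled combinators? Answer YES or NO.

S/(S\PP) S\PP (N\S)/(NP/PP) NP/PP NP\N
CKY chart[0,5] = {N/(N\NP), NP, NP/(NP\NP), PP/(PP\NP), S/(S\NP)}; S ∉ chart

NO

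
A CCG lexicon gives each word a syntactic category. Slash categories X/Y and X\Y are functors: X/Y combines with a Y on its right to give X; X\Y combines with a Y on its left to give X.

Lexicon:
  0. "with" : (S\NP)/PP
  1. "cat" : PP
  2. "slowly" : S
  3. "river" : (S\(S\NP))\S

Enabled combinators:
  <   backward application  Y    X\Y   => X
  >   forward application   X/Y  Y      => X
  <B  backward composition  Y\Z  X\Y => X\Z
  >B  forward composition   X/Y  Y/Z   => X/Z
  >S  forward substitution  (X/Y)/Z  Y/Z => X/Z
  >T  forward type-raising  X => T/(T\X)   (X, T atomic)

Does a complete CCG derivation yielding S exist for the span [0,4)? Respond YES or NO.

YES

[0,4] S   <
  [0,2] S\NP   >
    [0,1] "with" : (S\NP)/PP
    [1,2] "cat" : PP
  [2,4] S\(S\NP)   <
    [2,3] "slowly" : S
    [3,4] "river" : (S\(S\NP))\S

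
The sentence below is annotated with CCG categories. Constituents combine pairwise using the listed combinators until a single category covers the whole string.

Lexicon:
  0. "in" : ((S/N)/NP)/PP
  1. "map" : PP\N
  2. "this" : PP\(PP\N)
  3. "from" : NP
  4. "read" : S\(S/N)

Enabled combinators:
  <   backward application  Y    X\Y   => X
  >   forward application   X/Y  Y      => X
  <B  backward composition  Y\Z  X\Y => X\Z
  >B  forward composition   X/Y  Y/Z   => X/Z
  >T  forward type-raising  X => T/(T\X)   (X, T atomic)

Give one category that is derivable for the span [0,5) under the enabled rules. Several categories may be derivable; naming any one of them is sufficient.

[0,5] S   <
  [0,4] S/N   >
    [0,3] (S/N)/NP   >
      [0,1] "in" : ((S/N)/NP)/PP
      [1,3] PP   <
        [1,2] "map" : PP\N
        [2,3] "this" : PP\(PP\N)
    [3,4] "from" : NP
  [4,5] "read" : S\(S/N)

S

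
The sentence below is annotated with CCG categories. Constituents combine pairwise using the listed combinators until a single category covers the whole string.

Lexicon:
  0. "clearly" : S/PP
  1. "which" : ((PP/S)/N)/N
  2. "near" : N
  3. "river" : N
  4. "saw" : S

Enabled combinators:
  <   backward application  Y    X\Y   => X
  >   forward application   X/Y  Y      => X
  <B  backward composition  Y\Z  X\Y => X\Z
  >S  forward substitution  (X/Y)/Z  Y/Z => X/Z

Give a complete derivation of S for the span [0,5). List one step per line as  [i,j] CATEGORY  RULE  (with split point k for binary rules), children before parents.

[0,5] S   >
  [0,1] "clearly" : S/PP
  [1,5] PP   >
    [1,4] PP/S   >
      [1,3] (PP/S)/N   >
        [1,2] "which" : ((PP/S)/N)/N
        [2,3] "near" : N
      [3,4] "river" : N
    [4,5] "saw" : S

[0,1] S/PP  lex  "clearly"
[1,2] ((PP/S)/N)/N  lex  "which"
[2,3] N  lex  "near"
[1,3] (PP/S)/N  >  k=2
[3,4] N  lex  "river"
[1,4] PP/S  >  k=3
[4,5] S  lex  "saw"
[1,5] PP  >  k=4
[0,5] S  >  k=1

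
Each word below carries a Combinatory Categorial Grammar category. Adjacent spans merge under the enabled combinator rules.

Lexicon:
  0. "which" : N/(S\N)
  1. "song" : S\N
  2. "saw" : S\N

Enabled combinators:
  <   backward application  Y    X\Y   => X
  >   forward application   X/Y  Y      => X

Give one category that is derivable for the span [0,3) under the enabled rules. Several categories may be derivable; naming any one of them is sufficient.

[0,3] S   <
  [0,2] N   >
    [0,1] "which" : N/(S\N)
    [1,2] "song" : S\N
  [2,3] "saw" : S\N

S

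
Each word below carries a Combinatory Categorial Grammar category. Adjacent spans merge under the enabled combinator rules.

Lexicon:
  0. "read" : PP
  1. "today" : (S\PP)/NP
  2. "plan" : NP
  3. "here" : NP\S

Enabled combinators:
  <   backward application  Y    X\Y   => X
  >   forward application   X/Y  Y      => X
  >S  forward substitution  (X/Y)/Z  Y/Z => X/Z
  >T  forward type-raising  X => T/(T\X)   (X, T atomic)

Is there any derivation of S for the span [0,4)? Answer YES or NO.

NO

PP (S\PP)/NP NP NP\S
CKY chart[0,4] = {N/(N\NP), NP, NP/(NP\NP), PP/(PP\NP), S/(S\NP)}; S ∉ chart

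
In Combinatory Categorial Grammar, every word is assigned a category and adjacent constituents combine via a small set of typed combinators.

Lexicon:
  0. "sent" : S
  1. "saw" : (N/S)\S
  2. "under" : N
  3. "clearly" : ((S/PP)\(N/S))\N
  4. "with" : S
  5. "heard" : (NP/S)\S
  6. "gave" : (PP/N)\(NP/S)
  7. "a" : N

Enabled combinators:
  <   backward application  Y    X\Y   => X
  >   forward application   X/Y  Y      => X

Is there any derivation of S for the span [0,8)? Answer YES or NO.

YES

[0,8] S   >
  [0,4] S/PP   <
    [0,2] N/S   <
      [0,1] "sent" : S
      [1,2] "saw" : (N/S)\S
    [2,4] (S/PP)\(N/S)   <
      [2,3] "under" : N
      [3,4] "clearly" : ((S/PP)\(N/S))\N
  [4,8] PP   >
    [4,7] PP/N   <
      [4,6] NP/S   <
        [4,5] "with" : S
        [5,6] "heard" : (NP/S)\S
      [6,7] "gave" : (PP/N)\(NP/S)
    [7,8] "a" : N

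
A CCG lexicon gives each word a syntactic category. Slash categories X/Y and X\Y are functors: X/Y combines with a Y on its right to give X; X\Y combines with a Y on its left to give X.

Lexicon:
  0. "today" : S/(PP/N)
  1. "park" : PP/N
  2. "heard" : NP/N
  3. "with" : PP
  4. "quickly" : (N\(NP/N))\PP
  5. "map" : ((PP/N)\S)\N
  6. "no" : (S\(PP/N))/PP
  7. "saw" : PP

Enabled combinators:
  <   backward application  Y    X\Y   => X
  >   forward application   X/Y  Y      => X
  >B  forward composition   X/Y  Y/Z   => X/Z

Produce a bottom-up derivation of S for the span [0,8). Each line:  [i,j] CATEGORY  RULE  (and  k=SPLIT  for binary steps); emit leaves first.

[0,1] S/(PP/N)  lex  "today"
[1,2] PP/N  lex  "park"
[0,2] S  >  k=1
[2,3] NP/N  lex  "heard"
[3,4] PP  lex  "with"
[4,5] (N\(NP/N))\PP  lex  "quickly"
[3,5] N\(NP/N)  <  k=4
[2,5] N  <  k=3
[5,6] ((PP/N)\S)\N  lex  "map"
[2,6] (PP/N)\S  <  k=5
[0,6] PP/N  <  k=2
[6,7] (S\(PP/N))/PP  lex  "no"
[7,8] PP  lex  "saw"
[6,8] S\(PP/N)  >  k=7
[0,8] S  <  k=6

[0,8] S   <
  [0,6] PP/N   <
    [0,2] S   >
      [0,1] "today" : S/(PP/N)
      [1,2] "park" : PP/N
    [2,6] (PP/N)\S   <
      [2,5] N   <
        [2,3] "heard" : NP/N
        [3,5] N\(NP/N)   <
          [3,4] "with" : PP
          [4,5] "quickly" : (N\(NP/N))\PP
      [5,6] "map" : ((PP/N)\S)\N
  [6,8] S\(PP/N)   >
    [6,7] "no" : (S\(PP/N))/PP
    [7,8] "saw" : PP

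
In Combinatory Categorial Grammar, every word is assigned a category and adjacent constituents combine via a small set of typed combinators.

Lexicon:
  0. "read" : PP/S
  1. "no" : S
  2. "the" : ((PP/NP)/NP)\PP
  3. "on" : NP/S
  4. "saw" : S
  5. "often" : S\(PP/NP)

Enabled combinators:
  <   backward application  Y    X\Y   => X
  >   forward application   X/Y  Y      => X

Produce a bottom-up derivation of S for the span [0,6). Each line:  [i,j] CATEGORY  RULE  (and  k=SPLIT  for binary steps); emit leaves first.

[0,6] S   <
  [0,5] PP/NP   >
    [0,3] (PP/NP)/NP   <
      [0,2] PP   >
        [0,1] "read" : PP/S
        [1,2] "no" : S
      [2,3] "the" : ((PP/NP)/NP)\PP
    [3,5] NP   >
      [3,4] "on" : NP/S
      [4,5] "saw" : S
  [5,6] "often" : S\(PP/NP)

[0,1] PP/S  lex  "read"
[1,2] S  lex  "no"
[0,2] PP  >  k=1
[2,3] ((PP/NP)/NP)\PP  lex  "the"
[0,3] (PP/NP)/NP  <  k=2
[3,4] NP/S  lex  "on"
[4,5] S  lex  "saw"
[3,5] NP  >  k=4
[0,5] PP/NP  >  k=3
[5,6] S\(PP/NP)  lex  "often"
[0,6] S  <  k=5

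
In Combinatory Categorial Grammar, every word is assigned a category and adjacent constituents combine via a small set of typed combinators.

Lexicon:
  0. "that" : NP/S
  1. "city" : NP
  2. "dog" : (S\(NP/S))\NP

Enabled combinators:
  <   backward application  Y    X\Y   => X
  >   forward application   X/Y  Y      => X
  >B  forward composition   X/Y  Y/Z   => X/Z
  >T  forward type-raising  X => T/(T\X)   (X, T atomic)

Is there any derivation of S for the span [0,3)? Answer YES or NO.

[0,3] S   <
  [0,1] "that" : NP/S
  [1,3] S\(NP/S)   <
    [1,2] "city" : NP
    [2,3] "dog" : (S\(NP/S))\NP

YES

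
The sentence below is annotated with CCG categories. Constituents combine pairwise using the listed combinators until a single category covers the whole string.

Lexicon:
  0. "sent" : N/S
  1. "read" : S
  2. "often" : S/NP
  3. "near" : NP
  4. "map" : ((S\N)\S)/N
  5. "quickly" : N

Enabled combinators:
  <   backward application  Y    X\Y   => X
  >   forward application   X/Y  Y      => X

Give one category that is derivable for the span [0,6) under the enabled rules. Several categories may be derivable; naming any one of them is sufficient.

S

[0,6] S   <
  [0,2] N   >
    [0,1] "sent" : N/S
    [1,2] "read" : S
  [2,6] S\N   <
    [2,4] S   >
      [2,3] "often" : S/NP
      [3,4] "near" : NP
    [4,6] (S\N)\S   >
      [4,5] "map" : ((S\N)\S)/N
      [5,6] "quickly" : N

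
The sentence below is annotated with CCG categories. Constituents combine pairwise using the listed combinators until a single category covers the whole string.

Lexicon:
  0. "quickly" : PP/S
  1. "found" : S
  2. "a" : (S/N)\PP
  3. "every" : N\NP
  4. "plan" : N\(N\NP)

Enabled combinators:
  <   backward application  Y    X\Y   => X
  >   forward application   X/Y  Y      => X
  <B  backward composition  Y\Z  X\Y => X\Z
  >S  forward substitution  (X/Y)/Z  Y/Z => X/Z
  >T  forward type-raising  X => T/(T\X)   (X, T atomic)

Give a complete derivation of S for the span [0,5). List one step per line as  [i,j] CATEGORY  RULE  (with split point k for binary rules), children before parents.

[0,5] S   >
  [0,3] S/N   <
    [0,2] PP   >
      [0,1] "quickly" : PP/S
      [1,2] "found" : S
    [2,3] "a" : (S/N)\PP
  [3,5] N   <
    [3,4] "every" : N\NP
    [4,5] "plan" : N\(N\NP)

[0,1] PP/S  lex  "quickly"
[1,2] S  lex  "found"
[0,2] PP  >  k=1
[2,3] (S/N)\PP  lex  "a"
[0,3] S/N  <  k=2
[3,4] N\NP  lex  "every"
[4,5] N\(N\NP)  lex  "plan"
[3,5] N  <  k=4
[0,5] S  >  k=3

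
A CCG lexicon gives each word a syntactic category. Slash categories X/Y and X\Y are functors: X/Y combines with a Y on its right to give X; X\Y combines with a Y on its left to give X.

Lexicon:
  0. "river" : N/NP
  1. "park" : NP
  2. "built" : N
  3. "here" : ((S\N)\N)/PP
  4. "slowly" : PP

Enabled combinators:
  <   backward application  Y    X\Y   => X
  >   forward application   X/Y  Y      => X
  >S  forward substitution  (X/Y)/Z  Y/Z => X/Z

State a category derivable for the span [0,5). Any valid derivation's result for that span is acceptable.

[0,5] S   <
  [0,2] N   >
    [0,1] "river" : N/NP
    [1,2] "park" : NP
  [2,5] S\N   <
    [2,3] "built" : N
    [3,5] (S\N)\N   >
      [3,4] "here" : ((S\N)\N)/PP
      [4,5] "slowly" : PP

S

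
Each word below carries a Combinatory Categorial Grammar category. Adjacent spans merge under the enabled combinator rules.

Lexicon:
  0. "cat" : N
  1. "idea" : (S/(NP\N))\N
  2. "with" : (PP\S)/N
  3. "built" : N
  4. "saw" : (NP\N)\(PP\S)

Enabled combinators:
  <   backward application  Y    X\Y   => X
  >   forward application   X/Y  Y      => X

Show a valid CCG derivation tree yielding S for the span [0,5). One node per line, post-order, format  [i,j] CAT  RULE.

[0,5] S   >
  [0,2] S/(NP\N)   <
    [0,1] "cat" : N
    [1,2] "idea" : (S/(NP\N))\N
  [2,5] NP\N   <
    [2,4] PP\S   >
      [2,3] "with" : (PP\S)/N
      [3,4] "built" : N
    [4,5] "saw" : (NP\N)\(PP\S)

[0,1] N  lex  "cat"
[1,2] (S/(NP\N))\N  lex  "idea"
[0,2] S/(NP\N)  <  k=1
[2,3] (PP\S)/N  lex  "with"
[3,4] N  lex  "built"
[2,4] PP\S  >  k=3
[4,5] (NP\N)\(PP\S)  lex  "saw"
[2,5] NP\N  <  k=4
[0,5] S  >  k=2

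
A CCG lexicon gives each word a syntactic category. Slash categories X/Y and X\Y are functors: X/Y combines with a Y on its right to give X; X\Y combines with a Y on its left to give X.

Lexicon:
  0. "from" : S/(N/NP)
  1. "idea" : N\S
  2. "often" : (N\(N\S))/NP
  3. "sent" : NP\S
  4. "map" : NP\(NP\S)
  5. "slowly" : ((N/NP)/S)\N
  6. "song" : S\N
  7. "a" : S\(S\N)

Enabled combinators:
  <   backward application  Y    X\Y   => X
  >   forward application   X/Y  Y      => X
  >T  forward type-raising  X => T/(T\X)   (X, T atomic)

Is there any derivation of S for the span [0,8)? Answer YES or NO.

[0,8] S   >
  [0,1] "from" : S/(N/NP)
  [1,8] N/NP   >
    [1,6] (N/NP)/S   <
      [1,5] N   <
        [1,2] "idea" : N\S
        [2,5] N\(N\S)   >
          [2,3] "often" : (N\(N\S))/NP
          [3,5] NP   <
            [3,4] "sent" : NP\S
            [4,5] "map" : NP\(NP\S)
      [5,6] "slowly" : ((N/NP)/S)\N
    [6,8] S   <
      [6,7] "song" : S\N
      [7,8] "a" : S\(S\N)

YES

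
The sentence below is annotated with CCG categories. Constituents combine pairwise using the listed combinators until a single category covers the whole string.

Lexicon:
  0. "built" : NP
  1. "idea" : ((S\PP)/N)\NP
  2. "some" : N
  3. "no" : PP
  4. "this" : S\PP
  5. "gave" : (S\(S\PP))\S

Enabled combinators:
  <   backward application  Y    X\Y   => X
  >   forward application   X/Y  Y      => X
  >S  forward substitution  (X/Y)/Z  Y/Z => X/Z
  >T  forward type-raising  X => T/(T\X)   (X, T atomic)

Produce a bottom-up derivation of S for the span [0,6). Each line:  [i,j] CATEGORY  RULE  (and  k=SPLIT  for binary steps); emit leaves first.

[0,6] S   <
  [0,3] S\PP   >
    [0,2] (S\PP)/N   <
      [0,1] "built" : NP
      [1,2] "idea" : ((S\PP)/N)\NP
    [2,3] "some" : N
  [3,6] S\(S\PP)   <
    [3,5] S   <
      [3,4] "no" : PP
      [4,5] "this" : S\PP
    [5,6] "gave" : (S\(S\PP))\S

[0,1] NP  lex  "built"
[1,2] ((S\PP)/N)\NP  lex  "idea"
[0,2] (S\PP)/N  <  k=1
[2,3] N  lex  "some"
[0,3] S\PP  >  k=2
[3,4] PP  lex  "no"
[4,5] S\PP  lex  "this"
[3,5] S  <  k=4
[5,6] (S\(S\PP))\S  lex  "gave"
[3,6] S\(S\PP)  <  k=5
[0,6] S  <  k=3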